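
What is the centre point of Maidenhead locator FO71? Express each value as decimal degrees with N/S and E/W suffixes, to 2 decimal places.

51.50° N, 65.00° W

Field F=5, O=14: +5·20° lon, +14·10° lat → SW at lon -80°, lat 50°.
Square 7, 1: +7·2° lon, +1·1° lat → SW at lon -66°, lat 51°.
Cell spans 2° lon × 1° lat. Centre is SW corner plus half of each.
latitude 51.50° N, longitude 65.00° W.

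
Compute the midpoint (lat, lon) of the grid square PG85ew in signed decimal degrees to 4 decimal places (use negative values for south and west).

Field P=15, G=6: +15·20° lon, +6·10° lat → SW at lon 120°, lat -30°.
Square 8, 5: +8·2° lon, +5·1° lat → SW at lon 136°, lat -25°.
Subsquare e=4, w=22: +4·0.0833333° lon, +22·0.0416667° lat → SW at lon 136.333°, lat -24.0833°.
Cell spans 0.0833333° lon × 0.0416667° lat. Centre is SW corner plus half of each.
latitude -24.0625, longitude 136.3750.

-24.0625, 136.3750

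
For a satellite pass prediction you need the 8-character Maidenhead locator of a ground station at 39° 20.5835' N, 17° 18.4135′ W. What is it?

IM19ii32

Shift to the Maidenhead origin (180°W, 90°S): lon 162.69311, lat 129.34306.
Field: 162.69311/20 → 8 → I, 129.34306/10 → 12 → M; chars IM.
Square: 2.69311/2 → 1, 9.34306/1 → 9; chars 19.
Subsquare: 0.69311/0.0833333 → 8 → i, 0.34306/0.0416667 → 8 → i; chars ii.
Extended square: 0.02644/0.00833333 → 3, 0.00972/0.00416667 → 2; chars 32.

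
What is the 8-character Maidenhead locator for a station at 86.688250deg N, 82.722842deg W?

ER86pq35

Shift to the Maidenhead origin (180°W, 90°S): lon 97.27716, lat 176.68825.
Field: 97.27716/20 → 4 → E, 176.68825/10 → 17 → R; chars ER.
Square: 17.27716/2 → 8, 6.68825/1 → 6; chars 86.
Subsquare: 1.27716/0.0833333 → 15 → p, 0.68825/0.0416667 → 16 → q; chars pq.
Extended square: 0.02716/0.00833333 → 3, 0.02158/0.00416667 → 5; chars 35.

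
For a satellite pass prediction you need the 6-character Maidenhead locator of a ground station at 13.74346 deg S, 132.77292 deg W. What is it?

CH36og

Shift to the Maidenhead origin (180°W, 90°S): lon 47.2271, lat 76.2565.
Field: lon ⌊47.2271/20⌋ = 2 → C; lat ⌊76.2565/10⌋ = 7 → H.
Square: lon ⌊7.2271/2⌋ = 3; lat ⌊6.2565/1⌋ = 6.
Subsquare: lon ⌊1.2271/0.0833333⌋ = 14 → o; lat ⌊0.2565/0.0416667⌋ = 6 → g.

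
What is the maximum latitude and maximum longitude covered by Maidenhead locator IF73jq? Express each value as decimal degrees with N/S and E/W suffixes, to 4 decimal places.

Field I=8, F=5: +8·20° lon, +5·10° lat → SW at lon -20°, lat -40°.
Square 7, 3: +7·2° lon, +3·1° lat → SW at lon -6°, lat -37°.
Subsquare j=9, q=16: +9·0.0833333° lon, +16·0.0416667° lat → SW at lon -5.25°, lat -36.3333°.
Cell spans 0.0833333° lon × 0.0416667° lat. NE corner is SW corner plus one full cell.
latitude 36.2917° S, longitude 5.1667° W.

36.2917° S, 5.1667° W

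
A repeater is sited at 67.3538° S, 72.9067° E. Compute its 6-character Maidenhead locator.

MC62kp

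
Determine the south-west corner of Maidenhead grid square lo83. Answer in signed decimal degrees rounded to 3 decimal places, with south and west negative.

Field L=11, O=14: +11·20° lon, +14·10° lat → SW at lon 40°, lat 50°.
Square 8, 3: +8·2° lon, +3·1° lat → SW at lon 56°, lat 53°.
latitude 53.000, longitude 56.000.

53.000, 56.000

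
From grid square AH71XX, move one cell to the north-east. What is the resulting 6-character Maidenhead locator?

AH82aa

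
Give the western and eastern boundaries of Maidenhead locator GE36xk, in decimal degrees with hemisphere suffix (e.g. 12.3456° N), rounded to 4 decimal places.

52.0833° W, 52.0000° W

Field G=6, E=4: +6·20° lon, +4·10° lat → SW at lon -60°, lat -50°.
Square 3, 6: +3·2° lon, +6·1° lat → SW at lon -54°, lat -44°.
Subsquare x=23, k=10: +23·0.0833333° lon, +10·0.0416667° lat → SW at lon -52.0833°, lat -43.5833°.
Cell spans 0.0833333° lon × 0.0416667° lat.
west 52.0833° W, east 52.0000° W.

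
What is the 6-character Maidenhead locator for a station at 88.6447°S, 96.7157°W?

EA11pi

Shift to the Maidenhead origin (180°W, 90°S): lon 83.2843, lat 1.3553.
Field: 83.2843/20 → 4 → E, 1.3553/10 → 0 → A; chars EA.
Square: 3.2843/2 → 1, 1.3553/1 → 1; chars 11.
Subsquare: 1.2843/0.0833333 → 15 → p, 0.3553/0.0416667 → 8 → i; chars pi.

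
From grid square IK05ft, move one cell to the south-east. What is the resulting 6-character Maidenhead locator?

Longitude subsquare f = 5; +1 → 6 = g.
Latitude subsquare t = 19; −1 → 18 = s.

IK05gs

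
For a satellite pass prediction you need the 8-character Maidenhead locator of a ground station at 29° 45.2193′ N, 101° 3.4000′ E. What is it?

OL09ms60

Offset from 180°W / 90°S: lon 281.05667°, lat 119.75365°.
Field: 281.05667/20 → 14 → O, 119.75365/10 → 11 → L; chars OL.
Square: 1.05667/2 → 0, 9.75365/1 → 9; chars 09.
Subsquare: 1.05667/0.0833333 → 12 → m, 0.75365/0.0416667 → 18 → s; chars ms.
Extended square: 0.05667/0.00833333 → 6, 0.00365/0.00416667 → 0; chars 60.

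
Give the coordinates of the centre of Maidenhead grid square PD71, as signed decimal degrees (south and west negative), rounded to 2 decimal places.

-58.50, 135.00

Field P=15, D=3: +15·20° lon, +3·10° lat → SW at lon 120°, lat -60°.
Square 7, 1: +7·2° lon, +1·1° lat → SW at lon 134°, lat -59°.
Cell spans 2° lon × 1° lat. Centre is SW corner plus half of each.
latitude -58.50, longitude 135.00.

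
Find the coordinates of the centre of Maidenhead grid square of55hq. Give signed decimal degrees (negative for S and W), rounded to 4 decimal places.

-34.3125, 110.6250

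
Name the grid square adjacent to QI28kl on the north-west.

Longitude subsquare k = 10; −1 → 9 = j.
Latitude subsquare l = 11; +1 → 12 = m.

QI28jm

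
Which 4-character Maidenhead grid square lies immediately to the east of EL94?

Longitude square 9; +1 → 10, wraps to 0, carry into field.
Longitude field E = 4; +1 → 5 = F.
The latitude characters are unchanged.

FL04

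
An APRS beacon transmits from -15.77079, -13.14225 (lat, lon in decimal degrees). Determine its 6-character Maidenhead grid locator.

IH34kf

Offset from 180°W / 90°S: lon 166.8578°, lat 74.2292°.
Field: lon ⌊166.8578/20⌋ = 8 → I; lat ⌊74.2292/10⌋ = 7 → H.
Square: lon ⌊6.8578/2⌋ = 3; lat ⌊4.2292/1⌋ = 4.
Subsquare: lon ⌊0.8578/0.0833333⌋ = 10 → k; lat ⌊0.2292/0.0416667⌋ = 5 → f.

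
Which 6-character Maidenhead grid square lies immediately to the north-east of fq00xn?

FQ10ao

Longitude subsquare x = 23; +1 → 24, wraps to 0 = a, carry into square.
Longitude square 0; +1 → 1.
Latitude subsquare n = 13; +1 → 14 = o.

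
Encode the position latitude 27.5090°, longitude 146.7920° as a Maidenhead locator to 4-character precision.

QL37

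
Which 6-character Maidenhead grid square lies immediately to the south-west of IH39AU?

Longitude subsquare a = 0; −1 → -1, wraps to 23 = x, carry into square.
Longitude square 3; −1 → 2.
Latitude subsquare u = 20; −1 → 19 = t.

IH29xt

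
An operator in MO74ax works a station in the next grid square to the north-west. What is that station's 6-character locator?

MO65xa

Longitude subsquare a = 0; −1 → -1, wraps to 23 = x, carry into square.
Longitude square 7; −1 → 6.
Latitude subsquare x = 23; +1 → 24, wraps to 0 = a, carry into square.
Latitude square 4; +1 → 5.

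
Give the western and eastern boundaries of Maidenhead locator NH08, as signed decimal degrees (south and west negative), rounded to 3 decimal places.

80.000, 82.000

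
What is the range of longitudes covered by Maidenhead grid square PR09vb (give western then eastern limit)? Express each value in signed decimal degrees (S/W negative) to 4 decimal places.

Field P=15, R=17: +15·20° lon, +17·10° lat → SW at lon 120°, lat 80°.
Square 0, 9: +0·2° lon, +9·1° lat → SW at lon 120°, lat 89°.
Subsquare v=21, b=1: +21·0.0833333° lon, +1·0.0416667° lat → SW at lon 121.75°, lat 89.0417°.
Cell spans 0.0833333° lon × 0.0416667° lat.
west 121.7500, east 121.8333.

121.7500, 121.8333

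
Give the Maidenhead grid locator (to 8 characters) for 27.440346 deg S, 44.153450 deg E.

Add 180° to longitude and 90° to latitude: 224.15345, 62.55965.
Field (20°×10°, letters A–R): lon ⌊224.15345/20⌋ = 11 → L; lat ⌊62.55965/10⌋ = 6 → G.
Square (2°×1°, digits 0–9): lon ⌊4.15345/2⌋ = 2; lat ⌊2.55965/1⌋ = 2.
Subsquare (5′×2.5′, letters a–x): lon ⌊0.15345/0.0833333⌋ = 1 → b; lat ⌊0.55965/0.0416667⌋ = 13 → n.
Extended square (30″×15″, digits 0–9): lon ⌊0.07012/0.00833333⌋ = 8; lat ⌊0.01799/0.00416667⌋ = 4.

LG22bn84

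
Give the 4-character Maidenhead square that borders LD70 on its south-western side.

LC69

Longitude square 7; −1 → 6.
Latitude square 0; −1 → -1, wraps to 9, carry into field.
Latitude field D = 3; −1 → 2 = C.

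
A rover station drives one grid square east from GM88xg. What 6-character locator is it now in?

Longitude subsquare x = 23; +1 → 24, wraps to 0 = a, carry into square.
Longitude square 8; +1 → 9.
The latitude characters are unchanged.

GM98ag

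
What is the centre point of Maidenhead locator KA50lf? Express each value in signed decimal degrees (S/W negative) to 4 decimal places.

Field K=10, A=0: +10·20° lon, +0·10° lat → SW at lon 20°, lat -90°.
Square 5, 0: +5·2° lon, +0·1° lat → SW at lon 30°, lat -90°.
Subsquare l=11, f=5: +11·0.0833333° lon, +5·0.0416667° lat → SW at lon 30.9167°, lat -89.7917°.
Cell spans 0.0833333° lon × 0.0416667° lat. Centre is SW corner plus half of each.
latitude -89.7708, longitude 30.9583.

-89.7708, 30.9583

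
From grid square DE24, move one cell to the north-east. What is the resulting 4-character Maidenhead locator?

DE35

Longitude square 2; +1 → 3.
Latitude square 4; +1 → 5.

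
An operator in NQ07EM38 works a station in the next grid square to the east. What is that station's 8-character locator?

NQ07em48

Longitude extended square 3; +1 → 4.
The latitude characters are unchanged.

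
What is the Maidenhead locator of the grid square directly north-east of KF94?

LF05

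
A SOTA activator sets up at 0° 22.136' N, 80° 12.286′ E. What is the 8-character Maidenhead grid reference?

Shift to the Maidenhead origin (180°W, 90°S): lon 260.20477, lat 90.36893.
Field (20°×10°, letters A–R): 260.20477/20 → 13 → N, 90.36893/10 → 9 → J; chars NJ.
Square (2°×1°, digits 0–9): 0.20477/2 → 0, 0.36893/1 → 0; chars 00.
Subsquare (5′×2.5′, letters a–x): 0.20477/0.0833333 → 2 → c, 0.36893/0.0416667 → 8 → i; chars ci.
Extended square (30″×15″, digits 0–9): 0.03810/0.00833333 → 4, 0.03560/0.00416667 → 8; chars 48.

NJ00ci48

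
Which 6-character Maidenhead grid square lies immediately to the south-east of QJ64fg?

Longitude subsquare f = 5; +1 → 6 = g.
Latitude subsquare g = 6; −1 → 5 = f.

QJ64gf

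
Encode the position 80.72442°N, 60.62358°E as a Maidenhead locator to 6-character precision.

MR00hr

Offset from 180°W / 90°S: lon 240.6236°, lat 170.7244°.
Field: lon ⌊240.6236/20⌋ = 12 → M; lat ⌊170.7244/10⌋ = 17 → R.
Square: lon ⌊0.6236/2⌋ = 0; lat ⌊0.7244/1⌋ = 0.
Subsquare: lon ⌊0.6236/0.0833333⌋ = 7 → h; lat ⌊0.7244/0.0416667⌋ = 17 → r.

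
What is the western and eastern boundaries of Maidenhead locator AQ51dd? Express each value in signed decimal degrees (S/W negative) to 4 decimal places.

Field A=0, Q=16: +0·20° lon, +16·10° lat → SW at lon -180°, lat 70°.
Square 5, 1: +5·2° lon, +1·1° lat → SW at lon -170°, lat 71°.
Subsquare d=3, d=3: +3·0.0833333° lon, +3·0.0416667° lat → SW at lon -169.75°, lat 71.125°.
Cell spans 0.0833333° lon × 0.0416667° lat.
west -169.7500, east -169.6667.

-169.7500, -169.6667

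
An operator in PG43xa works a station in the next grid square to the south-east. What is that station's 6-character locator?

Longitude subsquare x = 23; +1 → 24, wraps to 0 = a, carry into square.
Longitude square 4; +1 → 5.
Latitude subsquare a = 0; −1 → -1, wraps to 23 = x, carry into square.
Latitude square 3; −1 → 2.

PG52ax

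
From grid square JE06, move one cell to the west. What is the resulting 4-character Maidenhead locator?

IE96

Longitude square 0; −1 → -1, wraps to 9, carry into field.
Longitude field J = 9; −1 → 8 = I.
The latitude characters are unchanged.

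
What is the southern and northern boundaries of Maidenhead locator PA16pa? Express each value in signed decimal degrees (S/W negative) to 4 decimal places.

Field P=15, A=0: +15·20° lon, +0·10° lat → SW at lon 120°, lat -90°.
Square 1, 6: +1·2° lon, +6·1° lat → SW at lon 122°, lat -84°.
Subsquare p=15, a=0: +15·0.0833333° lon, +0·0.0416667° lat → SW at lon 123.25°, lat -84°.
Cell spans 0.0833333° lon × 0.0416667° lat.
south -84.0000, north -83.9583.

-84.0000, -83.9583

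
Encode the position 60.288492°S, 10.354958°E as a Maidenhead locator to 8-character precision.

JC59er20

Add 180° to longitude and 90° to latitude: 190.35496, 29.71151.
Field: lon ⌊190.35496/20⌋ = 9 → J; lat ⌊29.71151/10⌋ = 2 → C.
Square: lon ⌊10.35496/2⌋ = 5; lat ⌊9.71151/1⌋ = 9.
Subsquare: lon ⌊0.35496/0.0833333⌋ = 4 → e; lat ⌊0.71151/0.0416667⌋ = 17 → r.
Extended square: lon ⌊0.02162/0.00833333⌋ = 2; lat ⌊0.00317/0.00416667⌋ = 0.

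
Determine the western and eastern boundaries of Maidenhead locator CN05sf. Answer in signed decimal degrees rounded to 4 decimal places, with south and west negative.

-138.5000, -138.4167

Field C=2, N=13: +2·20° lon, +13·10° lat → SW at lon -140°, lat 40°.
Square 0, 5: +0·2° lon, +5·1° lat → SW at lon -140°, lat 45°.
Subsquare s=18, f=5: +18·0.0833333° lon, +5·0.0416667° lat → SW at lon -138.5°, lat 45.2083°.
Cell spans 0.0833333° lon × 0.0416667° lat.
west -138.5000, east -138.4167.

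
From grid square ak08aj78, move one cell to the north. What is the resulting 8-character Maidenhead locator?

AK08aj79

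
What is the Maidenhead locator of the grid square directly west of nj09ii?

NJ09hi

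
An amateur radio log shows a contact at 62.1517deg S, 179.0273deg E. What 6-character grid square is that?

RC97mu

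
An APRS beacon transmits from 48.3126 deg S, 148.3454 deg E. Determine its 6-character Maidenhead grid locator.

QE41eq

Add 180° to longitude and 90° to latitude: 328.3454, 41.6874.
Field: 328.3454/20 → 16 → Q, 41.6874/10 → 4 → E; chars QE.
Square: 8.3454/2 → 4, 1.6874/1 → 1; chars 41.
Subsquare: 0.3454/0.0833333 → 4 → e, 0.6874/0.0416667 → 16 → q; chars eq.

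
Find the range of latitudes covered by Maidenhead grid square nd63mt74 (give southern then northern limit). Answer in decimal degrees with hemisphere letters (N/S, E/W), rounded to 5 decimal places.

56.19167° S, 56.18750° S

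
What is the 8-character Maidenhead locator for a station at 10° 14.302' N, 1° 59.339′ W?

Offset from 180°W / 90°S: lon 178.01102°, lat 100.23837°.
Field: lon ⌊178.01102/20⌋ = 8 → I; lat ⌊100.23837/10⌋ = 10 → K.
Square: lon ⌊18.01102/2⌋ = 9; lat ⌊0.23837/1⌋ = 0.
Subsquare: lon ⌊0.01102/0.0833333⌋ = 0 → a; lat ⌊0.23837/0.0416667⌋ = 5 → f.
Extended square: lon ⌊0.01102/0.00833333⌋ = 1; lat ⌊0.03003/0.00416667⌋ = 7.

IK90af17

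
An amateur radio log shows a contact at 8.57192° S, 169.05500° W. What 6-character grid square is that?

AI51lk

Shift to the Maidenhead origin (180°W, 90°S): lon 10.9450, lat 81.4281.
Field: 10.9450/20 → 0 → A, 81.4281/10 → 8 → I; chars AI.
Square: 10.9450/2 → 5, 1.4281/1 → 1; chars 51.
Subsquare: 0.9450/0.0833333 → 11 → l, 0.4281/0.0416667 → 10 → k; chars lk.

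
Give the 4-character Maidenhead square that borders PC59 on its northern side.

PD50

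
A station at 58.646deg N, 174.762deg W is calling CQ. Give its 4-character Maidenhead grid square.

Offset from 180°W / 90°S: lon 5.24°, lat 148.65°.
Field: lon ⌊5.24/20⌋ = 0 → A; lat ⌊148.65/10⌋ = 14 → O.
Square: lon ⌊5.24/2⌋ = 2; lat ⌊8.65/1⌋ = 8.

AO28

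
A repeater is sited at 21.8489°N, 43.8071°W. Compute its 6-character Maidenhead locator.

Add 180° to longitude and 90° to latitude: 136.1929, 111.8489.
Field: 136.1929/20 → 6 → G, 111.8489/10 → 11 → L; chars GL.
Square: 16.1929/2 → 8, 1.8489/1 → 1; chars 81.
Subsquare: 0.1929/0.0833333 → 2 → c, 0.8489/0.0416667 → 20 → u; chars cu.

GL81cu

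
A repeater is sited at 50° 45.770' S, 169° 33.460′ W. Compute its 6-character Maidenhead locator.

AD59ff

Offset from 180°W / 90°S: lon 10.4423°, lat 39.2372°.
Field: 10.4423/20 → 0 → A, 39.2372/10 → 3 → D; chars AD.
Square: 10.4423/2 → 5, 9.2372/1 → 9; chars 59.
Subsquare: 0.4423/0.0833333 → 5 → f, 0.2372/0.0416667 → 5 → f; chars ff.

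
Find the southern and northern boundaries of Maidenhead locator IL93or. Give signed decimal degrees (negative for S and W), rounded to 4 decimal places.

Field I=8, L=11: +8·20° lon, +11·10° lat → SW at lon -20°, lat 20°.
Square 9, 3: +9·2° lon, +3·1° lat → SW at lon -2°, lat 23°.
Subsquare o=14, r=17: +14·0.0833333° lon, +17·0.0416667° lat → SW at lon -0.833333°, lat 23.7083°.
Cell spans 0.0833333° lon × 0.0416667° lat.
south 23.7083, north 23.7500.

23.7083, 23.7500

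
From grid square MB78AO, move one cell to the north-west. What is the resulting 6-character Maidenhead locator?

Longitude subsquare a = 0; −1 → -1, wraps to 23 = x, carry into square.
Longitude square 7; −1 → 6.
Latitude subsquare o = 14; +1 → 15 = p.

MB68xp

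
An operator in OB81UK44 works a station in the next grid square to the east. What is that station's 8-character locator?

Longitude extended square 4; +1 → 5.
The latitude characters are unchanged.

OB81uk54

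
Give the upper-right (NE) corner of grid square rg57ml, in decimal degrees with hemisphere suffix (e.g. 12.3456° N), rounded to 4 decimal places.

22.5000° S, 171.0833° E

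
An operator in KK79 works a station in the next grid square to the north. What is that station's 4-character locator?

KL70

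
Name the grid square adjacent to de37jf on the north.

DE37jg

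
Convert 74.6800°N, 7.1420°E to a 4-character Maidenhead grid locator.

Offset from 180°W / 90°S: lon 187.14°, lat 164.68°.
Field: lon ⌊187.14/20⌋ = 9 → J; lat ⌊164.68/10⌋ = 16 → Q.
Square: lon ⌊7.14/2⌋ = 3; lat ⌊4.68/1⌋ = 4.

JQ34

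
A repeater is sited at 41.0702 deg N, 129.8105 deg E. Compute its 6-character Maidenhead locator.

PN41vb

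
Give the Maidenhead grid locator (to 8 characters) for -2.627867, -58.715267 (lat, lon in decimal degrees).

Add 180° to longitude and 90° to latitude: 121.28473, 87.37213.
Field (20°×10°, letters A–R): lon ⌊121.28473/20⌋ = 6 → G; lat ⌊87.37213/10⌋ = 8 → I.
Square (2°×1°, digits 0–9): lon ⌊1.28473/2⌋ = 0; lat ⌊7.37213/1⌋ = 7.
Subsquare (5′×2.5′, letters a–x): lon ⌊1.28473/0.0833333⌋ = 15 → p; lat ⌊0.37213/0.0416667⌋ = 8 → i.
Extended square (30″×15″, digits 0–9): lon ⌊0.03473/0.00833333⌋ = 4; lat ⌊0.03880/0.00416667⌋ = 9.

GI07pi49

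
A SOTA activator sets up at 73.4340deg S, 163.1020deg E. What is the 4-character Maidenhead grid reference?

RB16

Add 180° to longitude and 90° to latitude: 343.10, 16.57.
Field (20°×10°, letters A–R): lon ⌊343.10/20⌋ = 17 → R; lat ⌊16.57/10⌋ = 1 → B.
Square (2°×1°, digits 0–9): lon ⌊3.10/2⌋ = 1; lat ⌊6.57/1⌋ = 6.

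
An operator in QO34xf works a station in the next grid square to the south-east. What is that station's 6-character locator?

QO44ae

Longitude subsquare x = 23; +1 → 24, wraps to 0 = a, carry into square.
Longitude square 3; +1 → 4.
Latitude subsquare f = 5; −1 → 4 = e.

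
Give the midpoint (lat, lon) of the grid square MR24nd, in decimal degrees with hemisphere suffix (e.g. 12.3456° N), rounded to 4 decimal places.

84.1458° N, 65.1250° E

Field M=12, R=17: +12·20° lon, +17·10° lat → SW at lon 60°, lat 80°.
Square 2, 4: +2·2° lon, +4·1° lat → SW at lon 64°, lat 84°.
Subsquare n=13, d=3: +13·0.0833333° lon, +3·0.0416667° lat → SW at lon 65.0833°, lat 84.125°.
Cell spans 0.0833333° lon × 0.0416667° lat. Centre is SW corner plus half of each.
latitude 84.1458° N, longitude 65.1250° E.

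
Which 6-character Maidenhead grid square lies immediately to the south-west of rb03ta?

Longitude subsquare t = 19; −1 → 18 = s.
Latitude subsquare a = 0; −1 → -1, wraps to 23 = x, carry into square.
Latitude square 3; −1 → 2.

RB02sx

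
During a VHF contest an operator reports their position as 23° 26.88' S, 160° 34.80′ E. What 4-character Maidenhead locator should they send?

RG06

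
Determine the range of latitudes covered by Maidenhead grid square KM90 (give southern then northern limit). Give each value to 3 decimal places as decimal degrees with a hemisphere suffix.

Field K=10, M=12: +10·20° lon, +12·10° lat → SW at lon 20°, lat 30°.
Square 9, 0: +9·2° lon, +0·1° lat → SW at lon 38°, lat 30°.
Cell spans 2° lon × 1° lat.
south 30.000° N, north 31.000° N.

30.000° N, 31.000° N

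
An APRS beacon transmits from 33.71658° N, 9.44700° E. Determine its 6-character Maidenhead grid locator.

Offset from 180°W / 90°S: lon 189.4470°, lat 123.7166°.
Field: 189.4470/20 → 9 → J, 123.7166/10 → 12 → M; chars JM.
Square: 9.4470/2 → 4, 3.7166/1 → 3; chars 43.
Subsquare: 1.4470/0.0833333 → 17 → r, 0.7166/0.0416667 → 17 → r; chars rr.

JM43rr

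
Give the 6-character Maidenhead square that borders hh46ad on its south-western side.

HH36xc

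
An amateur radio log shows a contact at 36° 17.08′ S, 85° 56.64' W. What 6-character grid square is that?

Offset from 180°W / 90°S: lon 94.0560°, lat 53.7153°.
Field (20°×10°, letters A–R): 94.0560/20 → 4 → E, 53.7153/10 → 5 → F; chars EF.
Square (2°×1°, digits 0–9): 14.0560/2 → 7, 3.7153/1 → 3; chars 73.
Subsquare (5′×2.5′, letters a–x): 0.0560/0.0833333 → 0 → a, 0.7153/0.0416667 → 17 → r; chars ar.

EF73ar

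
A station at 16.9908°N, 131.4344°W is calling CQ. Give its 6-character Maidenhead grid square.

Shift to the Maidenhead origin (180°W, 90°S): lon 48.5656, lat 106.9908.
Field: 48.5656/20 → 2 → C, 106.9908/10 → 10 → K; chars CK.
Square: 8.5656/2 → 4, 6.9908/1 → 6; chars 46.
Subsquare: 0.5656/0.0833333 → 6 → g, 0.9908/0.0416667 → 23 → x; chars gx.

CK46gx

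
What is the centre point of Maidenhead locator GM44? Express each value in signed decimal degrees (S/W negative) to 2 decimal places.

Field G=6, M=12: +6·20° lon, +12·10° lat → SW at lon -60°, lat 30°.
Square 4, 4: +4·2° lon, +4·1° lat → SW at lon -52°, lat 34°.
Cell spans 2° lon × 1° lat. Centre is SW corner plus half of each.
latitude 34.50, longitude -51.00.

34.50, -51.00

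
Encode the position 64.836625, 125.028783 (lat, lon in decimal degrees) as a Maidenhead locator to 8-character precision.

Add 180° to longitude and 90° to latitude: 305.02878, 154.83662.
Field: 305.02878/20 → 15 → P, 154.83662/10 → 15 → P; chars PP.
Square: 5.02878/2 → 2, 4.83662/1 → 4; chars 24.
Subsquare: 1.02878/0.0833333 → 12 → m, 0.83662/0.0416667 → 20 → u; chars mu.
Extended square: 0.02878/0.00833333 → 3, 0.00329/0.00416667 → 0; chars 30.

PP24mu30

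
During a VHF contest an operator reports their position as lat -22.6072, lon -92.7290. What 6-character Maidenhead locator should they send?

Shift to the Maidenhead origin (180°W, 90°S): lon 87.2710, lat 67.3928.
Field: 87.2710/20 → 4 → E, 67.3928/10 → 6 → G; chars EG.
Square: 7.2710/2 → 3, 7.3928/1 → 7; chars 37.
Subsquare: 1.2710/0.0833333 → 15 → p, 0.3928/0.0416667 → 9 → j; chars pj.

EG37pj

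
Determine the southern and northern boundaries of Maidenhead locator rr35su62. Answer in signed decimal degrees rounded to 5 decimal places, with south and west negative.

85.84167, 85.84583

Field R=17, R=17: +17·20° lon, +17·10° lat → SW at lon 160°, lat 80°.
Square 3, 5: +3·2° lon, +5·1° lat → SW at lon 166°, lat 85°.
Subsquare s=18, u=20: +18·0.0833333° lon, +20·0.0416667° lat → SW at lon 167.5°, lat 85.8333°.
Extended square 6, 2: +6·0.00833333° lon, +2·0.00416667° lat → SW at lon 167.55°, lat 85.8417°.
Cell spans 0.00833333° lon × 0.00416667° lat.
south 85.84167, north 85.84583.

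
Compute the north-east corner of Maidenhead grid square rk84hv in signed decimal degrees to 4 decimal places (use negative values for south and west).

Field R=17, K=10: +17·20° lon, +10·10° lat → SW at lon 160°, lat 10°.
Square 8, 4: +8·2° lon, +4·1° lat → SW at lon 176°, lat 14°.
Subsquare h=7, v=21: +7·0.0833333° lon, +21·0.0416667° lat → SW at lon 176.583°, lat 14.875°.
Cell spans 0.0833333° lon × 0.0416667° lat. NE corner is SW corner plus one full cell.
latitude 14.9167, longitude 176.6667.

14.9167, 176.6667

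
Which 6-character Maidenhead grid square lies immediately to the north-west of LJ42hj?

Longitude subsquare h = 7; −1 → 6 = g.
Latitude subsquare j = 9; +1 → 10 = k.

LJ42gk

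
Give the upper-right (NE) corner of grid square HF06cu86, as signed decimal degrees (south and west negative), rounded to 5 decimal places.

Field H=7, F=5: +7·20° lon, +5·10° lat → SW at lon -40°, lat -40°.
Square 0, 6: +0·2° lon, +6·1° lat → SW at lon -40°, lat -34°.
Subsquare c=2, u=20: +2·0.0833333° lon, +20·0.0416667° lat → SW at lon -39.8333°, lat -33.1667°.
Extended square 8, 6: +8·0.00833333° lon, +6·0.00416667° lat → SW at lon -39.7667°, lat -33.1417°.
Cell spans 0.00833333° lon × 0.00416667° lat. NE corner is SW corner plus one full cell.
latitude -33.13750, longitude -39.75833.

-33.13750, -39.75833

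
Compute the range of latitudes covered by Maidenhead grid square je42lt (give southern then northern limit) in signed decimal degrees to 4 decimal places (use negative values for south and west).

-47.2083, -47.1667

Field J=9, E=4: +9·20° lon, +4·10° lat → SW at lon 0°, lat -50°.
Square 4, 2: +4·2° lon, +2·1° lat → SW at lon 8°, lat -48°.
Subsquare l=11, t=19: +11·0.0833333° lon, +19·0.0416667° lat → SW at lon 8.91667°, lat -47.2083°.
Cell spans 0.0833333° lon × 0.0416667° lat.
south -47.2083, north -47.1667.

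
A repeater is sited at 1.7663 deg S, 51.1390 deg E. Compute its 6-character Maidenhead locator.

Shift to the Maidenhead origin (180°W, 90°S): lon 231.1390, lat 88.2337.
Field: 231.1390/20 → 11 → L, 88.2337/10 → 8 → I; chars LI.
Square: 11.1390/2 → 5, 8.2337/1 → 8; chars 58.
Subsquare: 1.1390/0.0833333 → 13 → n, 0.2337/0.0416667 → 5 → f; chars nf.

LI58nf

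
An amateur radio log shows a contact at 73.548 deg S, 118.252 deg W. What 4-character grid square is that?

DB06

Offset from 180°W / 90°S: lon 61.75°, lat 16.45°.
Field: lon ⌊61.75/20⌋ = 3 → D; lat ⌊16.45/10⌋ = 1 → B.
Square: lon ⌊1.75/2⌋ = 0; lat ⌊6.45/1⌋ = 6.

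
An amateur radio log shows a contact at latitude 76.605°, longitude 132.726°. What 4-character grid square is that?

Shift to the Maidenhead origin (180°W, 90°S): lon 312.73, lat 166.61.
Field: 312.73/20 → 15 → P, 166.61/10 → 16 → Q; chars PQ.
Square: 12.73/2 → 6, 6.61/1 → 6; chars 66.

PQ66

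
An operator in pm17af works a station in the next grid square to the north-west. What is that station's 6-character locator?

Longitude subsquare a = 0; −1 → -1, wraps to 23 = x, carry into square.
Longitude square 1; −1 → 0.
Latitude subsquare f = 5; +1 → 6 = g.

PM07xg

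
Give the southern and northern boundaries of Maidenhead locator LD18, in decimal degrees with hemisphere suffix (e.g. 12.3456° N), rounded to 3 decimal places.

52.000° S, 51.000° S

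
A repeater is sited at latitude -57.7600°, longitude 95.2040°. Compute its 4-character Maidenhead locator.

ND72

Add 180° to longitude and 90° to latitude: 275.20, 32.24.
Field: 275.20/20 → 13 → N, 32.24/10 → 3 → D; chars ND.
Square: 15.20/2 → 7, 2.24/1 → 2; chars 72.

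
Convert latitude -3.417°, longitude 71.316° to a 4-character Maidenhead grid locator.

MI56

Shift to the Maidenhead origin (180°W, 90°S): lon 251.32, lat 86.58.
Field: 251.32/20 → 12 → M, 86.58/10 → 8 → I; chars MI.
Square: 11.32/2 → 5, 6.58/1 → 6; chars 56.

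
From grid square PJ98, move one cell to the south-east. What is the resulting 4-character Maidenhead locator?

QJ07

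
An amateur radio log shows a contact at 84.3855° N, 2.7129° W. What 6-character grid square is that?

Shift to the Maidenhead origin (180°W, 90°S): lon 177.2871, lat 174.3855.
Field: lon ⌊177.2871/20⌋ = 8 → I; lat ⌊174.3855/10⌋ = 17 → R.
Square: lon ⌊17.2871/2⌋ = 8; lat ⌊4.3855/1⌋ = 4.
Subsquare: lon ⌊1.2871/0.0833333⌋ = 15 → p; lat ⌊0.3855/0.0416667⌋ = 9 → j.

IR84pj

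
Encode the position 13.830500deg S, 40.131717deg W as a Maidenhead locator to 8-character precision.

Add 180° to longitude and 90° to latitude: 139.86828, 76.16950.
Field: lon ⌊139.86828/20⌋ = 6 → G; lat ⌊76.16950/10⌋ = 7 → H.
Square: lon ⌊19.86828/2⌋ = 9; lat ⌊6.16950/1⌋ = 6.
Subsquare: lon ⌊1.86828/0.0833333⌋ = 22 → w; lat ⌊0.16950/0.0416667⌋ = 4 → e.
Extended square: lon ⌊0.03495/0.00833333⌋ = 4; lat ⌊0.00283/0.00416667⌋ = 0.

GH96we40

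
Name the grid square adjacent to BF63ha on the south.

Latitude subsquare a = 0; −1 → -1, wraps to 23 = x, carry into square.
Latitude square 3; −1 → 2.
The longitude characters are unchanged.

BF62hx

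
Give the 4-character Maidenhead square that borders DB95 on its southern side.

DB94

Latitude square 5; −1 → 4.
The longitude characters are unchanged.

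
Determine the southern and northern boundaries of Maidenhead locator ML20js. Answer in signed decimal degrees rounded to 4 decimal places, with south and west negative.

20.7500, 20.7917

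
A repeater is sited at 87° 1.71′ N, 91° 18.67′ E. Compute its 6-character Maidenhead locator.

Add 180° to longitude and 90° to latitude: 271.3112, 177.0285.
Field: lon ⌊271.3112/20⌋ = 13 → N; lat ⌊177.0285/10⌋ = 17 → R.
Square: lon ⌊11.3112/2⌋ = 5; lat ⌊7.0285/1⌋ = 7.
Subsquare: lon ⌊1.3112/0.0833333⌋ = 15 → p; lat ⌊0.0285/0.0416667⌋ = 0 → a.

NR57pa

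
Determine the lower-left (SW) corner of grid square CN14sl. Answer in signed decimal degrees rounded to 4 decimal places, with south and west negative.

44.4583, -136.5000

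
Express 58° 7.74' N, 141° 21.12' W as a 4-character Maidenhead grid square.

BO98

Offset from 180°W / 90°S: lon 38.65°, lat 148.13°.
Field: 38.65/20 → 1 → B, 148.13/10 → 14 → O; chars BO.
Square: 18.65/2 → 9, 8.13/1 → 8; chars 98.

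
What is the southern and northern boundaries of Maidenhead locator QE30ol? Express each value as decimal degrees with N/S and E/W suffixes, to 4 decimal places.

Field Q=16, E=4: +16·20° lon, +4·10° lat → SW at lon 140°, lat -50°.
Square 3, 0: +3·2° lon, +0·1° lat → SW at lon 146°, lat -50°.
Subsquare o=14, l=11: +14·0.0833333° lon, +11·0.0416667° lat → SW at lon 147.167°, lat -49.5417°.
Cell spans 0.0833333° lon × 0.0416667° lat.
south 49.5417° S, north 49.5000° S.

49.5417° S, 49.5000° S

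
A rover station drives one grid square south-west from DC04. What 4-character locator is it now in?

CC93

Longitude square 0; −1 → -1, wraps to 9, carry into field.
Longitude field D = 3; −1 → 2 = C.
Latitude square 4; −1 → 3.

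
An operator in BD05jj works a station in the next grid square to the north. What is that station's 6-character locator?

Latitude subsquare j = 9; +1 → 10 = k.
The longitude characters are unchanged.

BD05jk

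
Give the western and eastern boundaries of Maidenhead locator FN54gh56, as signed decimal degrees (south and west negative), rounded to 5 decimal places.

Field F=5, N=13: +5·20° lon, +13·10° lat → SW at lon -80°, lat 40°.
Square 5, 4: +5·2° lon, +4·1° lat → SW at lon -70°, lat 44°.
Subsquare g=6, h=7: +6·0.0833333° lon, +7·0.0416667° lat → SW at lon -69.5°, lat 44.2917°.
Extended square 5, 6: +5·0.00833333° lon, +6·0.00416667° lat → SW at lon -69.4583°, lat 44.3167°.
Cell spans 0.00833333° lon × 0.00416667° lat.
west -69.45833, east -69.45000.

-69.45833, -69.45000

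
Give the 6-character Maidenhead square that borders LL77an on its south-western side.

Longitude subsquare a = 0; −1 → -1, wraps to 23 = x, carry into square.
Longitude square 7; −1 → 6.
Latitude subsquare n = 13; −1 → 12 = m.

LL67xm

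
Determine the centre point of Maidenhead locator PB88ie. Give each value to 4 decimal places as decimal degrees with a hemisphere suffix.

71.8125° S, 136.7083° E

Field P=15, B=1: +15·20° lon, +1·10° lat → SW at lon 120°, lat -80°.
Square 8, 8: +8·2° lon, +8·1° lat → SW at lon 136°, lat -72°.
Subsquare i=8, e=4: +8·0.0833333° lon, +4·0.0416667° lat → SW at lon 136.667°, lat -71.8333°.
Cell spans 0.0833333° lon × 0.0416667° lat. Centre is SW corner plus half of each.
latitude 71.8125° S, longitude 136.7083° E.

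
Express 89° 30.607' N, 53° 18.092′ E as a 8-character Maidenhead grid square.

Offset from 180°W / 90°S: lon 233.30153°, lat 179.51012°.
Field: 233.30153/20 → 11 → L, 179.51012/10 → 17 → R; chars LR.
Square: 13.30153/2 → 6, 9.51012/1 → 9; chars 69.
Subsquare: 1.30153/0.0833333 → 15 → p, 0.51012/0.0416667 → 12 → m; chars pm.
Extended square: 0.05153/0.00833333 → 6, 0.01012/0.00416667 → 2; chars 62.

LR69pm62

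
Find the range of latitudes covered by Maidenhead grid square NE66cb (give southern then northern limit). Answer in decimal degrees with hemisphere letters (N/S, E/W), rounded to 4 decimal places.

43.9583° S, 43.9167° S

Field N=13, E=4: +13·20° lon, +4·10° lat → SW at lon 80°, lat -50°.
Square 6, 6: +6·2° lon, +6·1° lat → SW at lon 92°, lat -44°.
Subsquare c=2, b=1: +2·0.0833333° lon, +1·0.0416667° lat → SW at lon 92.1667°, lat -43.9583°.
Cell spans 0.0833333° lon × 0.0416667° lat.
south 43.9583° S, north 43.9167° S.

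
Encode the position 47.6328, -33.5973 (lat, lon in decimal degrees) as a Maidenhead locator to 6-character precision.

HN37ep

Offset from 180°W / 90°S: lon 146.4027°, lat 137.6328°.
Field (20°×10°, letters A–R): 146.4027/20 → 7 → H, 137.6328/10 → 13 → N; chars HN.
Square (2°×1°, digits 0–9): 6.4027/2 → 3, 7.6328/1 → 7; chars 37.
Subsquare (5′×2.5′, letters a–x): 0.4027/0.0833333 → 4 → e, 0.6328/0.0416667 → 15 → p; chars ep.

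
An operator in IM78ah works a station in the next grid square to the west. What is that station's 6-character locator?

IM68xh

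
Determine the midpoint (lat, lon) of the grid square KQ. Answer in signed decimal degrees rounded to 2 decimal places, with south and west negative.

75.00, 30.00

Field K=10, Q=16: +10·20° lon, +16·10° lat → SW at lon 20°, lat 70°.
Cell spans 20° lon × 10° lat. Centre is SW corner plus half of each.
latitude 75.00, longitude 30.00.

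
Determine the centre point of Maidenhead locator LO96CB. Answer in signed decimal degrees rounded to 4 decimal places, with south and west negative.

56.0625, 58.2083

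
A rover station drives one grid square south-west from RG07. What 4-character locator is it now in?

QG96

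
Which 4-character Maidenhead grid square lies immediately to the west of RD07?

QD97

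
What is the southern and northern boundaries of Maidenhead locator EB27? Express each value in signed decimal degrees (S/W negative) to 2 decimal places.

-73.00, -72.00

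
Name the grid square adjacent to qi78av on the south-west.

QI68xu

Longitude subsquare a = 0; −1 → -1, wraps to 23 = x, carry into square.
Longitude square 7; −1 → 6.
Latitude subsquare v = 21; −1 → 20 = u.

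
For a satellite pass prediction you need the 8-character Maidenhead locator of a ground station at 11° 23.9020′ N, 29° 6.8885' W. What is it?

HK51kj65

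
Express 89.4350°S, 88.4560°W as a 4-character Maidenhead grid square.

EA50

Offset from 180°W / 90°S: lon 91.54°, lat 0.56°.
Field: lon ⌊91.54/20⌋ = 4 → E; lat ⌊0.56/10⌋ = 0 → A.
Square: lon ⌊11.54/2⌋ = 5; lat ⌊0.56/1⌋ = 0.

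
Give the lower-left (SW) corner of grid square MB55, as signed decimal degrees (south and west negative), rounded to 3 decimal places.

Field M=12, B=1: +12·20° lon, +1·10° lat → SW at lon 60°, lat -80°.
Square 5, 5: +5·2° lon, +5·1° lat → SW at lon 70°, lat -75°.
latitude -75.000, longitude 70.000.

-75.000, 70.000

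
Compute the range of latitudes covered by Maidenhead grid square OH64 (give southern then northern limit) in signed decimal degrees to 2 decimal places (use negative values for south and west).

-16.00, -15.00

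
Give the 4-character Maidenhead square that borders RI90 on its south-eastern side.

AH09

Longitude square 9; +1 → 10, wraps to 0, carry into field.
Longitude field R = 17; +1 → 18, wraps to 0 = A, wrapping around the antimeridian.
Latitude square 0; −1 → -1, wraps to 9, carry into field.
Latitude field I = 8; −1 → 7 = H.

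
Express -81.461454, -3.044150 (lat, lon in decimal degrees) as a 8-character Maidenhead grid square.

IA88lm49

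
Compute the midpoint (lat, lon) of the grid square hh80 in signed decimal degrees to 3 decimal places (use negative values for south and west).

-19.500, -23.000

Field H=7, H=7: +7·20° lon, +7·10° lat → SW at lon -40°, lat -20°.
Square 8, 0: +8·2° lon, +0·1° lat → SW at lon -24°, lat -20°.
Cell spans 2° lon × 1° lat. Centre is SW corner plus half of each.
latitude -19.500, longitude -23.000.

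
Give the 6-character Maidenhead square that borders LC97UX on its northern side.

LC98ua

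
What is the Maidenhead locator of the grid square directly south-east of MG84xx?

MG94aw

Longitude subsquare x = 23; +1 → 24, wraps to 0 = a, carry into square.
Longitude square 8; +1 → 9.
Latitude subsquare x = 23; −1 → 22 = w.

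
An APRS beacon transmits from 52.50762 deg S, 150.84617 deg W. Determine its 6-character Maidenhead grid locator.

BD47nl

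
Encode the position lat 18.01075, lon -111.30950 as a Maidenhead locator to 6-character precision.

Offset from 180°W / 90°S: lon 68.6905°, lat 108.0108°.
Field (20°×10°, letters A–R): lon ⌊68.6905/20⌋ = 3 → D; lat ⌊108.0108/10⌋ = 10 → K.
Square (2°×1°, digits 0–9): lon ⌊8.6905/2⌋ = 4; lat ⌊8.0108/1⌋ = 8.
Subsquare (5′×2.5′, letters a–x): lon ⌊0.6905/0.0833333⌋ = 8 → i; lat ⌊0.0108/0.0416667⌋ = 0 → a.

DK48ia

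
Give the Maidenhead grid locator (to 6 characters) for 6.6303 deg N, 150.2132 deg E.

Shift to the Maidenhead origin (180°W, 90°S): lon 330.2132, lat 96.6303.
Field (20°×10°, letters A–R): 330.2132/20 → 16 → Q, 96.6303/10 → 9 → J; chars QJ.
Square (2°×1°, digits 0–9): 10.2132/2 → 5, 6.6303/1 → 6; chars 56.
Subsquare (5′×2.5′, letters a–x): 0.2132/0.0833333 → 2 → c, 0.6303/0.0416667 → 15 → p; chars cp.

QJ56cp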